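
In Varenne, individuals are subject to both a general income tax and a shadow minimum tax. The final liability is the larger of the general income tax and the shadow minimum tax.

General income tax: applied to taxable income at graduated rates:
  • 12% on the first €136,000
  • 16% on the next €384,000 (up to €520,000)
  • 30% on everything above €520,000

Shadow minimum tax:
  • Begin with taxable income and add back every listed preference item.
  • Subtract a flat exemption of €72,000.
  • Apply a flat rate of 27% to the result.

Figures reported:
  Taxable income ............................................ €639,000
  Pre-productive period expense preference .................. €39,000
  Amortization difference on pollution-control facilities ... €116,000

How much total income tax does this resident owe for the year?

Shadow minimum tax:
  Adjusted income: €639,000 + €39,000 + €116,000 = €794,000
  Less exemption €72,000 → base €722,000
  €722,000 × 27% = €194,940

General income tax:
  €136,000 × 12% = €16,320
  €384,000 × 16% = €61,440
  €119,000 × 30% = €35,700
  → €113,460

€194,940 > €113,460, so the shadow minimum tax is the binding amount.

€194,940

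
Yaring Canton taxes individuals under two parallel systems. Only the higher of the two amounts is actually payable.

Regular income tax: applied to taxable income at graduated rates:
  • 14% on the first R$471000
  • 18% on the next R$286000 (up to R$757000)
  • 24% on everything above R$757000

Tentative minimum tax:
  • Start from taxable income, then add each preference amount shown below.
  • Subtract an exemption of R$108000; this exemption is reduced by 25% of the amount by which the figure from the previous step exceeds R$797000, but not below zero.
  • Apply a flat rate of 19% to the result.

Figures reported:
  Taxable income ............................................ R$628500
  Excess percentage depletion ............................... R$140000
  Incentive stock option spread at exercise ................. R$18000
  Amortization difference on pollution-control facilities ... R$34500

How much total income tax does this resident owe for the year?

Tentative minimum tax:
  Adjusted income: R$628500 + R$140000 + R$18000 + R$34500 = R$821000
  Exemption: R$108000 − 25% × (R$821000 − R$797000) = R$108000 − R$6000 = R$102000
  Base: R$821000 − R$102000 = R$719000
  R$719000 × 19% = R$136610

Regular income tax:
  R$471000 × 14% = R$65940
  R$157500 × 18% = R$28350
  → R$94290

R$136610 > R$94290, so the tentative minimum tax is the binding amount.

R$136610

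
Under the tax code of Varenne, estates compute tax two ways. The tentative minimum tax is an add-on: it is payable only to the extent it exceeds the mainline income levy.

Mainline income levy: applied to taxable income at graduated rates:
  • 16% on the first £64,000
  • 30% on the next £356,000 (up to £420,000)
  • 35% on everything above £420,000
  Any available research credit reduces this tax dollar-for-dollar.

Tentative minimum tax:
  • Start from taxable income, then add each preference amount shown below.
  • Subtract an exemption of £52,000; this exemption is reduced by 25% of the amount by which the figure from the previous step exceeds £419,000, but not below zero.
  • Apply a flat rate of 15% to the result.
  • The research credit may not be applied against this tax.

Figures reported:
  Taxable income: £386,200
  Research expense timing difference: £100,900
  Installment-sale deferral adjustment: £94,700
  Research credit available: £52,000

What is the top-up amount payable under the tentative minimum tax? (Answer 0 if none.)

£30,675

Tentative minimum tax:
  Adjusted income: £386,200 + £100,900 + £94,700 = £581,800
  Exemption: £52,000 − 25% × (£581,800 − £419,000) = £52,000 − £40,700 = £11,300
  Base: £581,800 − £11,300 = £570,500
  £570,500 × 15% = £85,575

Mainline income levy:
  £64,000 × 16% = £10,240
  £322,200 × 30% = £96,660
  → £106,900
  Less research credit £52,000 → £54,900

Excess of tentative minimum tax over mainline income levy: £85,575 − £54,900 = £30,675.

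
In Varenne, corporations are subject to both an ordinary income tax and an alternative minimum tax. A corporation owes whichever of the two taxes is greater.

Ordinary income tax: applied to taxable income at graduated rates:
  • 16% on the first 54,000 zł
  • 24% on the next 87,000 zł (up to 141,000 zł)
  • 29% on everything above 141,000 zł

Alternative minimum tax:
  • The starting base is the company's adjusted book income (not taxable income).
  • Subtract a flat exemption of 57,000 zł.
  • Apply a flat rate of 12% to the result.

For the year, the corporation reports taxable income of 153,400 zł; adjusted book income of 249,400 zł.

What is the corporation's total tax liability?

33,116 zł

Ordinary income tax:
  54,000 zł × 16% = 8,640 zł
  87,000 zł × 24% = 20,880 zł
  12,400 zł × 29% = 3,596 zł
  → 33,116 zł

Alternative minimum tax:
  Base (adjusted book income): 249,400 zł
  Less exemption 57,000 zł → base 192,400 zł
  192,400 zł × 12% = 23,088 zł

33,116 zł > 23,088 zł, so the ordinary income tax governs.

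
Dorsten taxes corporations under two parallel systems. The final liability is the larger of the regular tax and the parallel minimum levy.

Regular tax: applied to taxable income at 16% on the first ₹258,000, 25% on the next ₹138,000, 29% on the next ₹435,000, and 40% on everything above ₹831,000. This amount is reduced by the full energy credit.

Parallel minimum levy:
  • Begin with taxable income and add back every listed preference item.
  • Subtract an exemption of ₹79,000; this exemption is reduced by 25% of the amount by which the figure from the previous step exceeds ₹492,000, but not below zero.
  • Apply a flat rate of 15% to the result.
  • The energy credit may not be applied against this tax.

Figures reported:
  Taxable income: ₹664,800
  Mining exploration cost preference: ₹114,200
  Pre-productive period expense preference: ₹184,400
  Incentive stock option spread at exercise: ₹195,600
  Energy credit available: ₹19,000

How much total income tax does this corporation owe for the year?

₹173,850

Regular tax:
  ₹258,000 × 16% = ₹41,280
  ₹138,000 × 25% = ₹34,500
  ₹268,800 × 29% = ₹77,952
  → ₹153,732
  Less energy credit ₹19,000 → ₹134,732

Parallel minimum levy:
  Adjusted income: ₹664,800 + ₹114,200 + ₹184,400 + ₹195,600 = ₹1,159,000
  Exemption: 25% × (₹1,159,000 − ₹492,000) = ₹166,750 ≥ ₹79,000, so the exemption is fully phased out
  Base: ₹1,159,000 − ₹0 = ₹1,159,000
  ₹1,159,000 × 15% = ₹173,850

₹173,850 > ₹134,732, so the parallel minimum levy is the binding amount.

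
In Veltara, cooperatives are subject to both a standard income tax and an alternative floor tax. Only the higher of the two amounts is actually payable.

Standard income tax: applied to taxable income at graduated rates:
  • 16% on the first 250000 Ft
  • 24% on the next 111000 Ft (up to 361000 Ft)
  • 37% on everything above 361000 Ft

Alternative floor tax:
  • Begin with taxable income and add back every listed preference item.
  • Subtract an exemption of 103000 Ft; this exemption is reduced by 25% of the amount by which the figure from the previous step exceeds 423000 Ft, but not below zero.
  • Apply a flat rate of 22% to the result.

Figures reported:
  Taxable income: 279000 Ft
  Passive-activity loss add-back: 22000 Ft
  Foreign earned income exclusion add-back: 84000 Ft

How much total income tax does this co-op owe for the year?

Standard income tax:
  250000 Ft × 16% = 40000 Ft
  29000 Ft × 24% = 6960 Ft
  → 46960 Ft

Alternative floor tax:
  Adjusted income: 279000 Ft + 22000 Ft + 84000 Ft = 385000 Ft
  Exemption: 385000 Ft ≤ 423000 Ft, so full 103000 Ft applies
  Base: 385000 Ft − 103000 Ft = 282000 Ft
  282000 Ft × 22% = 62040 Ft

62040 Ft > 46960 Ft, so the alternative floor tax is the binding amount.

62040 Ft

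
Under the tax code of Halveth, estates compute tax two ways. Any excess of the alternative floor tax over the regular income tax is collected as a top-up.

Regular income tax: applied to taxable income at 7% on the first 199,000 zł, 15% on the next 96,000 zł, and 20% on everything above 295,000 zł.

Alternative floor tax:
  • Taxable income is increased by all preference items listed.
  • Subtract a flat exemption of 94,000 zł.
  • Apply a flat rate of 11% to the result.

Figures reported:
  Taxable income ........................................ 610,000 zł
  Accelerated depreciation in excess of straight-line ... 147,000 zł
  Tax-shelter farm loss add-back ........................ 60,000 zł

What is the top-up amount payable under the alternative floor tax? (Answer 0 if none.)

0 zł

Regular income tax:
  199,000 zł × 7% = 13,930 zł
  96,000 zł × 15% = 14,400 zł
  315,000 zł × 20% = 63,000 zł
  → 91,330 zł

Alternative floor tax:
  Adjusted income: 610,000 zł + 147,000 zł + 60,000 zł = 817,000 zł
  Less exemption 94,000 zł → base 723,000 zł
  723,000 zł × 11% = 79,530 zł

79,530 zł ≤ 91,330 zł, so no add-on is due.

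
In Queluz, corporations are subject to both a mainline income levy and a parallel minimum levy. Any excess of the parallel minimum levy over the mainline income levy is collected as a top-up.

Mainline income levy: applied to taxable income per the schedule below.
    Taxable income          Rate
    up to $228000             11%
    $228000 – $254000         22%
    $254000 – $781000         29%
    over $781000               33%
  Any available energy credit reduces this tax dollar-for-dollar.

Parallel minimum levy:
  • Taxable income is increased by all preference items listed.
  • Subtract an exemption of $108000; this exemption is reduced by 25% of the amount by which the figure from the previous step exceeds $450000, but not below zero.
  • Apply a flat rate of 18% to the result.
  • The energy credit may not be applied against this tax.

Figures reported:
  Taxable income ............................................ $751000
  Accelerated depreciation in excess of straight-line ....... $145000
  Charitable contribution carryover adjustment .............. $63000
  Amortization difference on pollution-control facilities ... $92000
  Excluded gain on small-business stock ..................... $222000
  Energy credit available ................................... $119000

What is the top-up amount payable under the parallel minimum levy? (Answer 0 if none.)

$173210

Parallel minimum levy:
  Adjusted income: $751000 + $145000 + $63000 + $92000 + $222000 = $1273000
  Exemption: 25% × ($1273000 − $450000) = $205750 ≥ $108000, so the exemption is fully phased out
  Base: $1273000 − $0 = $1273000
  $1273000 × 18% = $229140

Mainline income levy:
  $228000 × 11% = $25080
  $26000 × 22% = $5720
  $497000 × 29% = $144130
  → $174930
  Less energy credit $119000 → $55930

Excess of parallel minimum levy over mainline income levy: $229140 − $55930 = $173210.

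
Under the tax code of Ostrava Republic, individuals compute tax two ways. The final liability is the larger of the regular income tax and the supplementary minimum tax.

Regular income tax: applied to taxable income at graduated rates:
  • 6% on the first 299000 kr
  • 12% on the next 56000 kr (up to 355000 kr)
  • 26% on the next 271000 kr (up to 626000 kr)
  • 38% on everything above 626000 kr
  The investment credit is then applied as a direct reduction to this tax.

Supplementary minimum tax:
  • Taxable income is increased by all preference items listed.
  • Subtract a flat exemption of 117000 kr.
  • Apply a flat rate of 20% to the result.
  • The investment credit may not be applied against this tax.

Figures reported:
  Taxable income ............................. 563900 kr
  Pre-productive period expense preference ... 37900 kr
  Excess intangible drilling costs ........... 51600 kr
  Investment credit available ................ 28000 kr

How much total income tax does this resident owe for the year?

Supplementary minimum tax:
  Adjusted income: 563900 kr + 37900 kr + 51600 kr = 653400 kr
  Less exemption 117000 kr → base 536400 kr
  536400 kr × 20% = 107280 kr

Regular income tax:
  299000 kr × 6% = 17940 kr
  56000 kr × 12% = 6720 kr
  208900 kr × 26% = 54314 kr
  → 78974 kr
  Less investment credit 28000 kr → 50974 kr

107280 kr > 50974 kr, so the supplementary minimum tax is the binding amount.

107280 kr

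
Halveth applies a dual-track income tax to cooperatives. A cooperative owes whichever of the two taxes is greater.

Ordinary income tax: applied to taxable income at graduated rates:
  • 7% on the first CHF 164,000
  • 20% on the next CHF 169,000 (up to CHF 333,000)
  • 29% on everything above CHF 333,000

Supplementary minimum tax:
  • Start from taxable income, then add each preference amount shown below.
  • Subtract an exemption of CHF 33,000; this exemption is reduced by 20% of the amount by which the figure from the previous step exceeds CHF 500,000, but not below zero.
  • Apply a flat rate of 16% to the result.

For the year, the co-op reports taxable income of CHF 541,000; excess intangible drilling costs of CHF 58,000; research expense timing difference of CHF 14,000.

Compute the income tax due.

Ordinary income tax:
  CHF 164,000 × 7% = CHF 11,480
  CHF 169,000 × 20% = CHF 33,800
  CHF 208,000 × 29% = CHF 60,320
  → CHF 105,600

Supplementary minimum tax:
  Adjusted income: CHF 541,000 + CHF 58,000 + CHF 14,000 = CHF 613,000
  Exemption: CHF 33,000 − 20% × (CHF 613,000 − CHF 500,000) = CHF 33,000 − CHF 22,600 = CHF 10,400
  Base: CHF 613,000 − CHF 10,400 = CHF 602,600
  CHF 602,600 × 16% = CHF 96,416

CHF 105,600 > CHF 96,416, so the ordinary income tax governs.

CHF 105,600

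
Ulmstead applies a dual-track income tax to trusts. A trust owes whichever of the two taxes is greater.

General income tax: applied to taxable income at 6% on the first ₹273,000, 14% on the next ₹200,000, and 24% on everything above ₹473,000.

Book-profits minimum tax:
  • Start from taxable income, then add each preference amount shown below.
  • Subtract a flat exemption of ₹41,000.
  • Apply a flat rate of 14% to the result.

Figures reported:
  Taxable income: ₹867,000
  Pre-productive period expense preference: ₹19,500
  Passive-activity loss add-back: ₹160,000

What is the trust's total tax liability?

₹140,770

General income tax:
  ₹273,000 × 6% = ₹16,380
  ₹200,000 × 14% = ₹28,000
  ₹394,000 × 24% = ₹94,560
  → ₹138,940

Book-profits minimum tax:
  Adjusted income: ₹867,000 + ₹19,500 + ₹160,000 = ₹1,046,500
  Less exemption ₹41,000 → base ₹1,005,500
  ₹1,005,500 × 14% = ₹140,770

₹140,770 > ₹138,940, so the book-profits minimum tax is the binding amount.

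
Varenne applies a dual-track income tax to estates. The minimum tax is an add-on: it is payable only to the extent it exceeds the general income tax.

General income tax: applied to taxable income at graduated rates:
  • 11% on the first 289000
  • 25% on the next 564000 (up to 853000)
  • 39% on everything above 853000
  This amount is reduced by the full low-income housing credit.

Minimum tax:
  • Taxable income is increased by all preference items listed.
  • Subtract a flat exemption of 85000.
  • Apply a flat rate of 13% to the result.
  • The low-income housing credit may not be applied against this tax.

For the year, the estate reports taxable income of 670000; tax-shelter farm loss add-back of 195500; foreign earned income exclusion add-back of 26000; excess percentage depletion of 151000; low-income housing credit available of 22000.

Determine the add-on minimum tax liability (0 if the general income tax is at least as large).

Minimum tax:
  Adjusted income: 670000 + 195500 + 26000 + 151000 = 1042500
  Less exemption 85000 → base 957500
  957500 × 13% = 124475

General income tax:
  289000 × 11% = 31790
  381000 × 25% = 95250
  → 127040
  Less low-income housing credit 22000 → 105040

Excess of minimum tax over general income tax: 124475 − 105040 = 19435.

19435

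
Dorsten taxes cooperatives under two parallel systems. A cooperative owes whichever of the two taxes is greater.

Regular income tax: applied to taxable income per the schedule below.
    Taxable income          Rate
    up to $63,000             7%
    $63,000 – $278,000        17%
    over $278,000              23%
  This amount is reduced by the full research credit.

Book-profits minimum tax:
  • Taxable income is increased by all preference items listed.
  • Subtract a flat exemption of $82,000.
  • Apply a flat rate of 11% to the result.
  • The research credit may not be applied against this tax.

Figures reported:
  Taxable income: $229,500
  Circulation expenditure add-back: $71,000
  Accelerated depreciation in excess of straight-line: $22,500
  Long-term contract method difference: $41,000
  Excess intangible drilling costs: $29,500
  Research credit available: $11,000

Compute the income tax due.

Regular income tax:
  $63,000 × 7% = $4,410
  $166,500 × 17% = $28,305
  → $32,715
  Less research credit $11,000 → $21,715

Book-profits minimum tax:
  Adjusted income: $229,500 + $71,000 + $22,500 + $41,000 + $29,500 = $393,500
  Less exemption $82,000 → base $311,500
  $311,500 × 11% = $34,265

$34,265 > $21,715, so the book-profits minimum tax is the binding amount.

$34,265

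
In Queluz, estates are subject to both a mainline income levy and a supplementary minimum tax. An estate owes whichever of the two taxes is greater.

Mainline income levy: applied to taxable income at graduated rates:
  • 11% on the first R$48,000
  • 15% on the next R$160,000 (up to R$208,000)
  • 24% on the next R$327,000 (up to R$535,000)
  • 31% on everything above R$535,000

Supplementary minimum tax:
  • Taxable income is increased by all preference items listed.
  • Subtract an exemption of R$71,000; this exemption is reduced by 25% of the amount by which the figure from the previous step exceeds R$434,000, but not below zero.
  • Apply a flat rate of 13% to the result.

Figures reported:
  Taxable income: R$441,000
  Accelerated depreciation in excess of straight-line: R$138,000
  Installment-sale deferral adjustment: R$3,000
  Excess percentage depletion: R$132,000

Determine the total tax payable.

Mainline income levy:
  R$48,000 × 11% = R$5,280
  R$160,000 × 15% = R$24,000
  R$233,000 × 24% = R$55,920
  → R$85,200

Supplementary minimum tax:
  Adjusted income: R$441,000 + R$138,000 + R$3,000 + R$132,000 = R$714,000
  Exemption: R$71,000 − 25% × (R$714,000 − R$434,000) = R$71,000 − R$70,000 = R$1,000
  Base: R$714,000 − R$1,000 = R$713,000
  R$713,000 × 13% = R$92,690

R$92,690 > R$85,200, so the supplementary minimum tax is the binding amount.

R$92,690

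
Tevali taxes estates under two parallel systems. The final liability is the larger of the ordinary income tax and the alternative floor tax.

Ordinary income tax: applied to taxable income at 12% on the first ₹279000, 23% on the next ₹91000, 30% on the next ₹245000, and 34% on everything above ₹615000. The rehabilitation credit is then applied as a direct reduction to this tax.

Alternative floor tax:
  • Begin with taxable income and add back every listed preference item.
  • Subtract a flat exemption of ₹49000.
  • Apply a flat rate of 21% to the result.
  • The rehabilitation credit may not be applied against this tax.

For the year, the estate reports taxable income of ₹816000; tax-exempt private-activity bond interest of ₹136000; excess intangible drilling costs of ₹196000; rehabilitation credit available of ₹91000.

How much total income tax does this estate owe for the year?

Ordinary income tax:
  ₹279000 × 12% = ₹33480
  ₹91000 × 23% = ₹20930
  ₹245000 × 30% = ₹73500
  ₹201000 × 34% = ₹68340
  → ₹196250
  Less rehabilitation credit ₹91000 → ₹105250

Alternative floor tax:
  Adjusted income: ₹816000 + ₹136000 + ₹196000 = ₹1148000
  Less exemption ₹49000 → base ₹1099000
  ₹1099000 × 21% = ₹230790

₹230790 > ₹105250, so the alternative floor tax is the binding amount.

₹230790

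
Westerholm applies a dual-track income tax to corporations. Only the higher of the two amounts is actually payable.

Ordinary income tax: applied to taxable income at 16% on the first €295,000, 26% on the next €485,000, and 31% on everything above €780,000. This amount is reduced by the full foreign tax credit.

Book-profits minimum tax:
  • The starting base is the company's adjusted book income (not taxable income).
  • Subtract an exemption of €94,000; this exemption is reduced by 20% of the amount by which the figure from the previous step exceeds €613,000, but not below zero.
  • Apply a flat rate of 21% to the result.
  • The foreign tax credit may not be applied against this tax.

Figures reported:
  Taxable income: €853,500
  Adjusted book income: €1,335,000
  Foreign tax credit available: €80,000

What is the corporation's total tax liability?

Book-profits minimum tax:
  Base (adjusted book income): €1,335,000
  Exemption: 20% × (€1,335,000 − €613,000) = €144,400 ≥ €94,000, so the exemption is fully phased out
  Base: €1,335,000 − €0 = €1,335,000
  €1,335,000 × 21% = €280,350

Ordinary income tax:
  €295,000 × 16% = €47,200
  €485,000 × 26% = €126,100
  €73,500 × 31% = €22,785
  → €196,085
  Less foreign tax credit €80,000 → €116,085

€280,350 > €116,085, so the book-profits minimum tax is the binding amount.

€280,350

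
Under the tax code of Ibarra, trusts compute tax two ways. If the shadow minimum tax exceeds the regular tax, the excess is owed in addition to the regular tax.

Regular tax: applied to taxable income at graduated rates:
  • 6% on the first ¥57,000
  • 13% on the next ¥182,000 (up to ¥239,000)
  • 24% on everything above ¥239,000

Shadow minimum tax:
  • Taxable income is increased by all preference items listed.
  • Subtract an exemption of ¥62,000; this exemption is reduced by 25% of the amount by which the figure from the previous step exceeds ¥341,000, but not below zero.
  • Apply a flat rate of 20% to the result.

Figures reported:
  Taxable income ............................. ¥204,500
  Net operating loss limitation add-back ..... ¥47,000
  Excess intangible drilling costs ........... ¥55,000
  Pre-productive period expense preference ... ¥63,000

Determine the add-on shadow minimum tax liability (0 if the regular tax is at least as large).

Shadow minimum tax:
  Adjusted income: ¥204,500 + ¥47,000 + ¥55,000 + ¥63,000 = ¥369,500
  Exemption: ¥62,000 − 25% × (¥369,500 − ¥341,000) = ¥62,000 − ¥7,125 = ¥54,875
  Base: ¥369,500 − ¥54,875 = ¥314,625
  ¥314,625 × 20% = ¥62,925

Regular tax:
  ¥57,000 × 6% = ¥3,420
  ¥147,500 × 13% = ¥19,175
  → ¥22,595

Excess of shadow minimum tax over regular tax: ¥62,925 − ¥22,595 = ¥40,330.

¥40,330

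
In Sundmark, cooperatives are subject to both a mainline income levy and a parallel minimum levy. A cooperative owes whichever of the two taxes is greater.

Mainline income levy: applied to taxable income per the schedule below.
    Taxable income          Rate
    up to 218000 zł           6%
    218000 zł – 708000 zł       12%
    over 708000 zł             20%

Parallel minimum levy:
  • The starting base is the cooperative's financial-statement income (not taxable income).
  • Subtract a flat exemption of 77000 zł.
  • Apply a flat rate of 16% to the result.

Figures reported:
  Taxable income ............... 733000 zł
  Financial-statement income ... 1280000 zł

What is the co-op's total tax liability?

192480 zł

Parallel minimum levy:
  Base (financial-statement income): 1280000 zł
  Less exemption 77000 zł → base 1203000 zł
  1203000 zł × 16% = 192480 zł

Mainline income levy:
  218000 zł × 6% = 13080 zł
  490000 zł × 12% = 58800 zł
  25000 zł × 20% = 5000 zł
  → 76880 zł

192480 zł > 76880 zł, so the parallel minimum levy is the binding amount.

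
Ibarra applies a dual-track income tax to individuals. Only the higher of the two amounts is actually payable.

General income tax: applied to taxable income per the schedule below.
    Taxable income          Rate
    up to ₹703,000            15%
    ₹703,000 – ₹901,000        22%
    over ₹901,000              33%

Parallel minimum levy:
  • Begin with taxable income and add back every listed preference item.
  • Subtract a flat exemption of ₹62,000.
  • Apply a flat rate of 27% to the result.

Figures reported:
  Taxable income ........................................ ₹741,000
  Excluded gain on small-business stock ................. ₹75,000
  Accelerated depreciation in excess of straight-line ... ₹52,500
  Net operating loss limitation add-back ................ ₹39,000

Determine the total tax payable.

Parallel minimum levy:
  Adjusted income: ₹741,000 + ₹75,000 + ₹52,500 + ₹39,000 = ₹907,500
  Less exemption ₹62,000 → base ₹845,500
  ₹845,500 × 27% = ₹228,285

General income tax:
  ₹703,000 × 15% = ₹105,450
  ₹38,000 × 22% = ₹8,360
  → ₹113,810

₹228,285 > ₹113,810, so the parallel minimum levy is the binding amount.

₹228,285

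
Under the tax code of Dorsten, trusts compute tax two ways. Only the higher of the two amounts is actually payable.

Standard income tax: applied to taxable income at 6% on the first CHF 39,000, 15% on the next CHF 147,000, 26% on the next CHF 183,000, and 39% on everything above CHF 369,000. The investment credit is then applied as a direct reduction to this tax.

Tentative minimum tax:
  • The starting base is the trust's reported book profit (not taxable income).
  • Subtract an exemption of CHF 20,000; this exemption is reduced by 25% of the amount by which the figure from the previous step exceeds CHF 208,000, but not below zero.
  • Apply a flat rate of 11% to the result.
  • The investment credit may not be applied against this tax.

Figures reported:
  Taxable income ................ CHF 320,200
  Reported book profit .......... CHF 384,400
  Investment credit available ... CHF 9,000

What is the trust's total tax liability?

Standard income tax:
  CHF 39,000 × 6% = CHF 2,340
  CHF 147,000 × 15% = CHF 22,050
  CHF 134,200 × 26% = CHF 34,892
  → CHF 59,282
  Less investment credit CHF 9,000 → CHF 50,282

Tentative minimum tax:
  Base (reported book profit): CHF 384,400
  Exemption: 25% × (CHF 384,400 − CHF 208,000) = CHF 44,100 ≥ CHF 20,000, so the exemption is fully phased out
  Base: CHF 384,400 − CHF 0 = CHF 384,400
  CHF 384,400 × 11% = CHF 42,284

CHF 50,282 > CHF 42,284, so the standard income tax governs.

CHF 50,282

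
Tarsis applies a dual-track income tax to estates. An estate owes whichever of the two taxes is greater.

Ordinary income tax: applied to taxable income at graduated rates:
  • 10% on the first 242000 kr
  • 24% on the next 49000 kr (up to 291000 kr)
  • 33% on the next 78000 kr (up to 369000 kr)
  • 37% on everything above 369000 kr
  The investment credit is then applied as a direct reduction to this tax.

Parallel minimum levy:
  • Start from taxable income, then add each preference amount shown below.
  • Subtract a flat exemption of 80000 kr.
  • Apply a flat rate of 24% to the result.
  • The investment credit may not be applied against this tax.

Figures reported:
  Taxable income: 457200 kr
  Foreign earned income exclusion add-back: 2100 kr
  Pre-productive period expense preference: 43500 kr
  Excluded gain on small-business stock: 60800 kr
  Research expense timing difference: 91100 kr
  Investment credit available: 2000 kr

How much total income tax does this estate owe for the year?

Parallel minimum levy:
  Adjusted income: 457200 kr + 2100 kr + 43500 kr + 60800 kr + 91100 kr = 654700 kr
  Less exemption 80000 kr → base 574700 kr
  574700 kr × 24% = 137928 kr

Ordinary income tax:
  242000 kr × 10% = 24200 kr
  49000 kr × 24% = 11760 kr
  78000 kr × 33% = 25740 kr
  88200 kr × 37% = 32634 kr
  → 94334 kr
  Less investment credit 2000 kr → 92334 kr

137928 kr > 92334 kr, so the parallel minimum levy is the binding amount.

137928 kr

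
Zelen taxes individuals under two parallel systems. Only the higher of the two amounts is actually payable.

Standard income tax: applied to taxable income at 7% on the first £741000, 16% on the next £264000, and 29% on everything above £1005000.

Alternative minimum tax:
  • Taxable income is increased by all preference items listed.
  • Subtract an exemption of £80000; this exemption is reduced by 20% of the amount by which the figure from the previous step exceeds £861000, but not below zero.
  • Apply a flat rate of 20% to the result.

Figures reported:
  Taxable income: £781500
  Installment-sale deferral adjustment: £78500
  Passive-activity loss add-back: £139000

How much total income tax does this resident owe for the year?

Alternative minimum tax:
  Adjusted income: £781500 + £78500 + £139000 = £999000
  Exemption: £80000 − 20% × (£999000 − £861000) = £80000 − £27600 = £52400
  Base: £999000 − £52400 = £946600
  £946600 × 20% = £189320

Standard income tax:
  £741000 × 7% = £51870
  £40500 × 16% = £6480
  → £58350

£189320 > £58350, so the alternative minimum tax is the binding amount.

£189320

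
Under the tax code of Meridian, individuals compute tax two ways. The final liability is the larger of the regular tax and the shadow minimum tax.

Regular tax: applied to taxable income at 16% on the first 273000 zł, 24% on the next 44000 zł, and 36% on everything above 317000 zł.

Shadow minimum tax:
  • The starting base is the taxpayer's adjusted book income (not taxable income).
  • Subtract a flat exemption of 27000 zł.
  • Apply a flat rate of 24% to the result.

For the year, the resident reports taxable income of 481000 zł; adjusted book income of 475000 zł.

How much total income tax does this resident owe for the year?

Regular tax:
  273000 zł × 16% = 43680 zł
  44000 zł × 24% = 10560 zł
  164000 zł × 36% = 59040 zł
  → 113280 zł

Shadow minimum tax:
  Base (adjusted book income): 475000 zł
  Less exemption 27000 zł → base 448000 zł
  448000 zł × 24% = 107520 zł

113280 zł > 107520 zł, so the regular tax governs.

113280 zł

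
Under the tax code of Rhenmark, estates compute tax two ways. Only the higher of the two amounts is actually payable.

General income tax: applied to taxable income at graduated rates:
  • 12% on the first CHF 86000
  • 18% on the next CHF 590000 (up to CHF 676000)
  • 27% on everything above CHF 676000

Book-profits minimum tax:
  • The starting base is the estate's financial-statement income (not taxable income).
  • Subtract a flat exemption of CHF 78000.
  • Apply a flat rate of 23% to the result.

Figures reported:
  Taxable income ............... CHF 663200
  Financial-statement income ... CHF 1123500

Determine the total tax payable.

CHF 240465

Book-profits minimum tax:
  Base (financial-statement income): CHF 1123500
  Less exemption CHF 78000 → base CHF 1045500
  CHF 1045500 × 23% = CHF 240465

General income tax:
  CHF 86000 × 12% = CHF 10320
  CHF 577200 × 18% = CHF 103896
  → CHF 114216

CHF 240465 > CHF 114216, so the book-profits minimum tax is the binding amount.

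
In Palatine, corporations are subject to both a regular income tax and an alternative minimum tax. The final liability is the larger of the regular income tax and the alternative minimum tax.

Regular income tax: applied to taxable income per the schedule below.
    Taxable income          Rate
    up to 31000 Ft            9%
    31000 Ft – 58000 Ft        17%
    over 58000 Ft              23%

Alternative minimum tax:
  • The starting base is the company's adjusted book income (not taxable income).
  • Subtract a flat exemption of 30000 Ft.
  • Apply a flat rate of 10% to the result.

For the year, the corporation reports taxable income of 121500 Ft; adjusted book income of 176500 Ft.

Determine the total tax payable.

21985 Ft

Alternative minimum tax:
  Base (adjusted book income): 176500 Ft
  Less exemption 30000 Ft → base 146500 Ft
  146500 Ft × 10% = 14650 Ft

Regular income tax:
  31000 Ft × 9% = 2790 Ft
  27000 Ft × 17% = 4590 Ft
  63500 Ft × 23% = 14605 Ft
  → 21985 Ft

21985 Ft > 14650 Ft, so the regular income tax governs.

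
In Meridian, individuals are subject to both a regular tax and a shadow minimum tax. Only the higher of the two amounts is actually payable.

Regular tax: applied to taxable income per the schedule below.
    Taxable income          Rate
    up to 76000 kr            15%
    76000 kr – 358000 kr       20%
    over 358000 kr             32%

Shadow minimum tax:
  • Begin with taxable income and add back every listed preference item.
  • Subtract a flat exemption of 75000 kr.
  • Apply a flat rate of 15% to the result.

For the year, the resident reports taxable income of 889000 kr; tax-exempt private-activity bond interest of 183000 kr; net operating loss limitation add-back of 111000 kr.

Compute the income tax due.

237720 kr

Regular tax:
  76000 kr × 15% = 11400 kr
  282000 kr × 20% = 56400 kr
  531000 kr × 32% = 169920 kr
  → 237720 kr

Shadow minimum tax:
  Adjusted income: 889000 kr + 183000 kr + 111000 kr = 1183000 kr
  Less exemption 75000 kr → base 1108000 kr
  1108000 kr × 15% = 166200 kr

237720 kr > 166200 kr, so the regular tax governs.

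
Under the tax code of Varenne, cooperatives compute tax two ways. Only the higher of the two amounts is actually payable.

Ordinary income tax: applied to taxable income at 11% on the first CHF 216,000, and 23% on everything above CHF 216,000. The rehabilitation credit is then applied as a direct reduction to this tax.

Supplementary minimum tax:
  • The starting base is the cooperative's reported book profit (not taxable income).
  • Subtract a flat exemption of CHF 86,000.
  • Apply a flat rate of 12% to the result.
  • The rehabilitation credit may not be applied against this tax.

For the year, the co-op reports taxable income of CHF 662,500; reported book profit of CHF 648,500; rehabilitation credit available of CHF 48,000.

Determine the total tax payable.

Supplementary minimum tax:
  Base (reported book profit): CHF 648,500
  Less exemption CHF 86,000 → base CHF 562,500
  CHF 562,500 × 12% = CHF 67,500

Ordinary income tax:
  CHF 216,000 × 11% = CHF 23,760
  CHF 446,500 × 23% = CHF 102,695
  → CHF 126,455
  Less rehabilitation credit CHF 48,000 → CHF 78,455

CHF 78,455 > CHF 67,500, so the ordinary income tax governs.

CHF 78,455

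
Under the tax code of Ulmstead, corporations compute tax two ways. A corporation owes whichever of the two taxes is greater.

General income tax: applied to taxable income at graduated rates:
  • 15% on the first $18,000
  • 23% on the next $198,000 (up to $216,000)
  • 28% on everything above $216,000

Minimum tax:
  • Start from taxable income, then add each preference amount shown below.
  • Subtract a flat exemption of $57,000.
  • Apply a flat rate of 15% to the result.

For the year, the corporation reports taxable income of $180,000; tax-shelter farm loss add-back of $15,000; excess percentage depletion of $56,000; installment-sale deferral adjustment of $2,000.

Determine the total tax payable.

$39,960

Minimum tax:
  Adjusted income: $180,000 + $15,000 + $56,000 + $2,000 = $253,000
  Less exemption $57,000 → base $196,000
  $196,000 × 15% = $29,400

General income tax:
  $18,000 × 15% = $2,700
  $162,000 × 23% = $37,260
  → $39,960

$39,960 > $29,400, so the general income tax governs.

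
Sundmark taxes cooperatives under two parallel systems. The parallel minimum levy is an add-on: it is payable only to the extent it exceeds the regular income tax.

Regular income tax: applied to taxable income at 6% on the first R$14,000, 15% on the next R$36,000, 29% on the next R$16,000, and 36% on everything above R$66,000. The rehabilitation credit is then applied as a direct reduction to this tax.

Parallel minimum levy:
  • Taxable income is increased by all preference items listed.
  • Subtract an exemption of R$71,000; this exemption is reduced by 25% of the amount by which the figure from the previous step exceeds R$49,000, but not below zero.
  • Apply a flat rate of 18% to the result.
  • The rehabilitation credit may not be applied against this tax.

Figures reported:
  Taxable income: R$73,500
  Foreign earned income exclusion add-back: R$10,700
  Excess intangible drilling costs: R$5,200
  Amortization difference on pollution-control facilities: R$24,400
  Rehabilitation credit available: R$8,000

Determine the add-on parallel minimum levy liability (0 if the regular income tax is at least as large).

R$5,040

Parallel minimum levy:
  Adjusted income: R$73,500 + R$10,700 + R$5,200 + R$24,400 = R$113,800
  Exemption: R$71,000 − 25% × (R$113,800 − R$49,000) = R$71,000 − R$16,200 = R$54,800
  Base: R$113,800 − R$54,800 = R$59,000
  R$59,000 × 18% = R$10,620

Regular income tax:
  R$14,000 × 6% = R$840
  R$36,000 × 15% = R$5,400
  R$16,000 × 29% = R$4,640
  R$7,500 × 36% = R$2,700
  → R$13,580
  Less rehabilitation credit R$8,000 → R$5,580

Excess of parallel minimum levy over regular income tax: R$10,620 − R$5,580 = R$5,040.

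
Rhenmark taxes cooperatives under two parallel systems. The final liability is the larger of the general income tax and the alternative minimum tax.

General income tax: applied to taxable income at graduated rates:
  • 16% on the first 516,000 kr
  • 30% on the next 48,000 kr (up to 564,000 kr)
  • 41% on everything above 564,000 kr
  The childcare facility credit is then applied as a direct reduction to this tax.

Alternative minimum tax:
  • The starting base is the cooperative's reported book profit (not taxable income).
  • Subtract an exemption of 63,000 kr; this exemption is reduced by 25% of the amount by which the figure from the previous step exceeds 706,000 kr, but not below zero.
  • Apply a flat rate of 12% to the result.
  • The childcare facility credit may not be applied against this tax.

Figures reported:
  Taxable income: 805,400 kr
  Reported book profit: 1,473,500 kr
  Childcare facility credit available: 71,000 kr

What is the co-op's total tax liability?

176,820 kr

General income tax:
  516,000 kr × 16% = 82,560 kr
  48,000 kr × 30% = 14,400 kr
  241,400 kr × 41% = 98,974 kr
  → 195,934 kr
  Less childcare facility credit 71,000 kr → 124,934 kr

Alternative minimum tax:
  Base (reported book profit): 1,473,500 kr
  Exemption: 25% × (1,473,500 kr − 706,000 kr) = 191,875 kr ≥ 63,000 kr, so the exemption is fully phased out
  Base: 1,473,500 kr − 0 kr = 1,473,500 kr
  1,473,500 kr × 12% = 176,820 kr

176,820 kr > 124,934 kr, so the alternative minimum tax is the binding amount.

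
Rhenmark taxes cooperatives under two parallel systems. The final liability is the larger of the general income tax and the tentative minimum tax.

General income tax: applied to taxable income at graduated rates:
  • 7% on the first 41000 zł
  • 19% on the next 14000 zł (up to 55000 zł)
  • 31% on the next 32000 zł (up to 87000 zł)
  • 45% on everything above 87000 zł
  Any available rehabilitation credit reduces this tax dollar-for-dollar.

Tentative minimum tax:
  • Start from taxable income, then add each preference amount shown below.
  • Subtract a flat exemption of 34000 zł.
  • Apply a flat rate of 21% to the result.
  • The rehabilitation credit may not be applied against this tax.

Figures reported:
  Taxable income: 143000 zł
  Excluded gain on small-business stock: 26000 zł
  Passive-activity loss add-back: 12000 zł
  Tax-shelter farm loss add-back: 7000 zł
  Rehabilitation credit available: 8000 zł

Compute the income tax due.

General income tax:
  41000 zł × 7% = 2870 zł
  14000 zł × 19% = 2660 zł
  32000 zł × 31% = 9920 zł
  56000 zł × 45% = 25200 zł
  → 40650 zł
  Less rehabilitation credit 8000 zł → 32650 zł

Tentative minimum tax:
  Adjusted income: 143000 zł + 26000 zł + 12000 zł + 7000 zł = 188000 zł
  Less exemption 34000 zł → base 154000 zł
  154000 zł × 21% = 32340 zł

32650 zł > 32340 zł, so the general income tax governs.

32650 zł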